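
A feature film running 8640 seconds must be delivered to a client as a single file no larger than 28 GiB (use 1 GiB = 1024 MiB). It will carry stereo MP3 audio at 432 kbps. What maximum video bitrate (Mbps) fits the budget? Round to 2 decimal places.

Budget: 28 GiB = 240518.2 Mb.
Total bitrate budget: 240518.2 Mb / 8640 s = 27.838 Mbps.
Audio: 432 kbps = 0.432 Mbps.
Video: 27.838 − 0.432 = 27.406 Mbps.

27.41 Mbps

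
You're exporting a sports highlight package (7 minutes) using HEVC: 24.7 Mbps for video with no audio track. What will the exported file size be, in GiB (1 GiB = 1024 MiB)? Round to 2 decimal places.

7 min = 420 s
Total bitrate: 24.7 Mbps.
Stream data: 24.700 Mbps × 420 s = 10374.0 Mb.
10,374 Mb = 1,296,750,000 bytes ÷ 1,073,741,824 = 1.208 GiB.

1.21 GiB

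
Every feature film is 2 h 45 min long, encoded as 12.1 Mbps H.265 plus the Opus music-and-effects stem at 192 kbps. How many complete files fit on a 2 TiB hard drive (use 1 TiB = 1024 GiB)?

144

2 h 45 min = 165 min = 9900 s
Audio: 192 kbps = 0.192 Mbps.
Total bitrate: 12.292 Mbps.
Per item: 12.292 Mbps × 9900 s = 121,691 Mb = 15,211 MB.
Capacity: 2 TiB = 17,592,186 Mb; 144.56 items → 144 complete.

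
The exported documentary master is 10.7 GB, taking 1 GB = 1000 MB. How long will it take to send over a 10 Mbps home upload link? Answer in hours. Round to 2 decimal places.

File: 10.7 GB = 85600.0 Mb.
At 10 Mbps: 85600.0 / 10 = 8560.0 s ≈ 2.38 hours.

2.38 hours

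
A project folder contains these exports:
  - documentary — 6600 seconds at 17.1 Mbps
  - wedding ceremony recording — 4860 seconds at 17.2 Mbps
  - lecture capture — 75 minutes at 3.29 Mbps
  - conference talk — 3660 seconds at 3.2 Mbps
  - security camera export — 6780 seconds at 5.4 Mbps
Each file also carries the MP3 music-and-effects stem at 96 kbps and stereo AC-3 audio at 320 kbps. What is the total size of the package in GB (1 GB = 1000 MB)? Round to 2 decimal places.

Audio total: 96 + 320 = 416 kbps = 0.416 Mbps.
documentary: 17.516 Mbps × 6600 s = 115605.6 Mb
wedding ceremony recording: 17.616 Mbps × 4860 s = 85613.8 Mb
lecture capture: 3.706 Mbps × 4500 s = 16677.0 Mb
conference talk: 3.616 Mbps × 3660 s = 13234.6 Mb
security camera export: 5.816 Mbps × 6780 s = 39432.5 Mb
Total: 270563.4 Mb = 33820.4 MB.
= 33.82 GB.

33.82 GB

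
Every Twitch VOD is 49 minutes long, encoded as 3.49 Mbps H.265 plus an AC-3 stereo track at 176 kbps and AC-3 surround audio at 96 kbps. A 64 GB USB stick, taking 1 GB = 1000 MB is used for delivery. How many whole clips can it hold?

46

49 min = 2940 s
Audio total: 176 + 96 = 272 kbps = 0.272 Mbps.
Total bitrate: 3.762 Mbps.
Per item: 3.762 Mbps × 2940 s = 11,060 Mb = 1,383 MB.
Capacity: 64 GB = 512,000 Mb; 46.29 items → 46 complete.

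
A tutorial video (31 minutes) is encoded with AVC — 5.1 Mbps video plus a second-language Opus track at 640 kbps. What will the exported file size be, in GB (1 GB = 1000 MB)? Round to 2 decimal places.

31 min = 1860 s
Audio: 640 kbps = 0.640 Mbps.
Total bitrate: 5.1 + 0.640 = 5.740 Mbps.
Stream data: 5.740 Mbps × 1860 s = 10676.4 Mb.
10,676 Mb ÷ 8 = 1,335 MB → 1.335 GB.

1.33 GB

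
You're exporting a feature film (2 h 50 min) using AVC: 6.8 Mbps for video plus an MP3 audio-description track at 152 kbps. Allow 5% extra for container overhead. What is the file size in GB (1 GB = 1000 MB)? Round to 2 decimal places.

2 h 50 min = 170 min = 10200 s
Audio: 152 kbps = 0.152 Mbps.
Total bitrate: 6.8 + 0.152 = 6.952 Mbps.
Stream data: 6.952 Mbps × 10200 s = 70910.4 Mb.
With 5% container overhead: ×1.05.
74,456 Mb ÷ 8 = 9,307 MB → 9.307 GB.

9.31 GB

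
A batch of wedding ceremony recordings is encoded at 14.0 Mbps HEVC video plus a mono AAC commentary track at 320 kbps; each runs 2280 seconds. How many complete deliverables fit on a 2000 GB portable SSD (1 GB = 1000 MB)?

490

Audio: 320 kbps = 0.320 Mbps.
Total bitrate: 14.320 Mbps.
Per item: 14.320 Mbps × 2280 s = 32,650 Mb = 4,081 MB.
Capacity: 2000 GB = 16,000,000 Mb; 490.05 items → 490 complete.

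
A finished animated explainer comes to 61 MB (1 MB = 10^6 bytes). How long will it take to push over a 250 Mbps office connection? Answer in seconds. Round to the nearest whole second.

2 seconds

File: 61 MB = 488.0 Mb.
At 250 Mbps: 488.0 / 250 = 2.0 s ≈ 1.95 seconds.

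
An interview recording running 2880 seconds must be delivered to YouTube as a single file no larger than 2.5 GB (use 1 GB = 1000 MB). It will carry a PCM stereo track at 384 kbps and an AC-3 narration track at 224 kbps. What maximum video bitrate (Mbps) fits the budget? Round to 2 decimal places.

Budget: 2.5 GB = 20000.0 Mb.
Total bitrate budget: 20000.0 Mb / 2880 s = 6.944 Mbps.
Audio total: 384 + 224 = 608 kbps = 0.608 Mbps.
Video: 6.944 − 0.608 = 6.336 Mbps.

6.34 Mbps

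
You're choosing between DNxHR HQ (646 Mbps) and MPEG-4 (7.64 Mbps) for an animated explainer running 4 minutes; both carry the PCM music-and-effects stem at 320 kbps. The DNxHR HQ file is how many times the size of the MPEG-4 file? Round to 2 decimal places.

81.20

4 min = 240 s
Audio: 320 kbps = 0.320 Mbps.
DNxHR HQ: 646.320 Mbps × 240 s = 155116.8 Mb = 19.390 GB.
MPEG-4: 7.960 Mbps × 240 s = 1910.4 Mb = 0.239 GB.
Ratio: 19.390 / 0.239 = 81.196.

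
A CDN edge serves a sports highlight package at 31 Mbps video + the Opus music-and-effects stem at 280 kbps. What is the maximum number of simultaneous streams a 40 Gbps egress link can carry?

Audio: 280 kbps = 0.280 Mbps.
Per-viewer media rate: 31.280 Mbps.
40 Gbps = 40,000 Mbps; 40,000 / 31.280 = 1278.77 → 1278 viewers.

1278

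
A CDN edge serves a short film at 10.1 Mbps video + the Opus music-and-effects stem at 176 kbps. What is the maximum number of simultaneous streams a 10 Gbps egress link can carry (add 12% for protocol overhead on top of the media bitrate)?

Audio: 176 kbps = 0.176 Mbps.
Per-viewer media rate: 10.276 Mbps.
On the wire with 12% overhead: 11.509 Mbps.
10 Gbps = 10,000 Mbps; 10,000 / 11.509 = 868.88 → 868 viewers.

868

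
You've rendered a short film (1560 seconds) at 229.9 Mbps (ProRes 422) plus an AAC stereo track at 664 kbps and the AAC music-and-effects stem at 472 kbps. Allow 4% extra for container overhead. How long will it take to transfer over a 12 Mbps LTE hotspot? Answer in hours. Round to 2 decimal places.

Audio total: 664 + 472 = 1136 kbps = 1.136 Mbps.
Total bitrate: 231.036 Mbps.
File: 231.036 Mbps × 1560 s = 360416.2 Mb.
With 4% container overhead: ×1.04. → 374832.8 Mb.
At 12 Mbps: 374832.8 / 12 = 31236.1 s ≈ 8.68 hours.

8.68 hours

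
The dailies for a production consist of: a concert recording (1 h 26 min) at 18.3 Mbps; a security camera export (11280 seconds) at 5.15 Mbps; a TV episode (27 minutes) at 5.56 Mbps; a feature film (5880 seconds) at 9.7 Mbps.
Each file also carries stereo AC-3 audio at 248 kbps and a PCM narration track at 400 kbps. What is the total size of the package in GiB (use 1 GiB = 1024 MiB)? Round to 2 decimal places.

27.25 GiB

Audio total: 248 + 400 = 648 kbps = 0.648 Mbps.
concert recording: 18.948 Mbps × 5160 s = 97771.7 Mb
security camera export: 5.798 Mbps × 11280 s = 65401.4 Mb
TV episode: 6.208 Mbps × 1620 s = 10057.0 Mb
feature film: 10.348 Mbps × 5880 s = 60846.2 Mb
Total: 234076.3 Mb = 29259.5 MB.
= 27.25 GiB.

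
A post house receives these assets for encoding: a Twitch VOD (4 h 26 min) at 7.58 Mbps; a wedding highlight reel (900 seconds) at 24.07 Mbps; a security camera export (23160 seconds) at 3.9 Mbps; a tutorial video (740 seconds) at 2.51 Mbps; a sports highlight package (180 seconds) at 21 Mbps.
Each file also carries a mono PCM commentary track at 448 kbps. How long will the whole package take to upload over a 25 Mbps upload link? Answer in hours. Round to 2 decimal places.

2.85 hours

Audio: 448 kbps = 0.448 Mbps.
Twitch VOD: 8.028 Mbps × 15960 s = 128126.9 Mb
wedding highlight reel: 24.518 Mbps × 900 s = 22066.2 Mb
security camera export: 4.348 Mbps × 23160 s = 100699.7 Mb
tutorial video: 2.958 Mbps × 740 s = 2188.9 Mb
sports highlight package: 21.448 Mbps × 180 s = 3860.6 Mb
Total: 256942.3 Mb = 32117.8 MB.
At 25 Mbps: 256942.3 / 25 = 10278 s ≈ 2.85 hours.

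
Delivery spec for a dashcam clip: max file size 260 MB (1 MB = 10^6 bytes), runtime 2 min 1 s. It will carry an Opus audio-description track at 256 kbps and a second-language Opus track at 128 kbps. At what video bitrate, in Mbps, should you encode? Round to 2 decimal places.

16.81 Mbps

Budget: 260 MB = 2080.0 Mb.
2 min 1 s = 121 s
Total bitrate budget: 2080.0 Mb / 121 s = 17.190 Mbps.
Audio total: 256 + 128 = 384 kbps = 0.384 Mbps.
Video: 17.190 − 0.384 = 16.806 Mbps.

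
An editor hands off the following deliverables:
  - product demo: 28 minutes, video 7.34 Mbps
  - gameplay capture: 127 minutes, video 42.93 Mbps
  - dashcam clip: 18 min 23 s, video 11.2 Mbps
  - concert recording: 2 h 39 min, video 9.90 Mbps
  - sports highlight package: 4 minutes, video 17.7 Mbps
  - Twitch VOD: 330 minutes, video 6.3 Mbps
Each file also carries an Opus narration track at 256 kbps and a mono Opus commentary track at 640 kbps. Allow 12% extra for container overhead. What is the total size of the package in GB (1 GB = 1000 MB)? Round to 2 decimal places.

Audio total: 256 + 640 = 896 kbps = 0.896 Mbps.
product demo: 8.236 Mbps × 1680 s × 1.12 = 15496.9 Mb
gameplay capture: 43.826 Mbps × 7620 s × 1.12 = 374028.6 Mb
dashcam clip: 12.096 Mbps × 1103 s × 1.12 = 14942.9 Mb
concert recording: 10.796 Mbps × 9540 s × 1.12 = 115353.1 Mb
sports highlight package: 18.596 Mbps × 240 s × 1.12 = 4998.6 Mb
Twitch VOD: 7.196 Mbps × 19800 s × 1.12 = 159578.5 Mb
Total: 684398.6 Mb = 85549.8 MB.
= 85.55 GB.

85.55 GB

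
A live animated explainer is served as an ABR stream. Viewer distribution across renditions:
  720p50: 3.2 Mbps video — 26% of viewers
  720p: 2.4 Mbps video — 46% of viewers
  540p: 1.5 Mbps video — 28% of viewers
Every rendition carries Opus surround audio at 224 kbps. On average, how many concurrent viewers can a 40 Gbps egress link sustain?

Audio: 224 kbps = 0.224 Mbps.
Average per-viewer bitrate: 0.26×3.424 + 0.46×2.624 + 0.28×1.724 = 2.580 Mbps.
40 Gbps = 40,000 Mbps; 40,000 / 2.580 = 15503.88 → 15503.

15503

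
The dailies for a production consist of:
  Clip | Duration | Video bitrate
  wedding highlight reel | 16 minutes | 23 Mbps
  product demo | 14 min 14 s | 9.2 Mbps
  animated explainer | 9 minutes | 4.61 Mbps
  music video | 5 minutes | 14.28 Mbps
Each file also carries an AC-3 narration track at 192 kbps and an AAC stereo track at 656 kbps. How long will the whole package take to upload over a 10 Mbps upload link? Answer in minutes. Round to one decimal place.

Audio total: 192 + 656 = 848 kbps = 0.848 Mbps.
wedding highlight reel: 23.848 Mbps × 960 s = 22894.1 Mb
product demo: 10.048 Mbps × 854 s = 8581.0 Mb
animated explainer: 5.458 Mbps × 540 s = 2947.3 Mb
music video: 15.128 Mbps × 300 s = 4538.4 Mb
Total: 38960.8 Mb = 4870.1 MB.
At 10 Mbps: 38960.8 / 10 = 3896 s ≈ 64.9 minutes.

64.9 minutes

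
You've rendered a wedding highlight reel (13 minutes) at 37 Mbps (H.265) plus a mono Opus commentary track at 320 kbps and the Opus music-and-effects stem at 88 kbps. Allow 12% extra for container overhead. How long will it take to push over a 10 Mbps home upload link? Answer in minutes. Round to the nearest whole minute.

13 min = 780 s
Audio total: 320 + 88 = 408 kbps = 0.408 Mbps.
Total bitrate: 37.408 Mbps.
File: 37.408 Mbps × 780 s = 29178.2 Mb.
With 12% container overhead: ×1.12. → 32679.6 Mb.
At 10 Mbps: 32679.6 / 10 = 3268.0 s ≈ 54.5 minutes.

54 minutes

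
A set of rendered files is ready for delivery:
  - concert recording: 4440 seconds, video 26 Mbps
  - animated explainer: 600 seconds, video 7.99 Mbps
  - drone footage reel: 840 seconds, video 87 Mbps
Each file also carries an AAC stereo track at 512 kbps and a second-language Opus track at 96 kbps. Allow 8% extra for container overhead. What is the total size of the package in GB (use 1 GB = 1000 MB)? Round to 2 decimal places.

26.58 GB

Audio total: 512 + 96 = 608 kbps = 0.608 Mbps.
concert recording: 26.608 Mbps × 4440 s × 1.08 = 127590.7 Mb
animated explainer: 8.598 Mbps × 600 s × 1.08 = 5571.5 Mb
drone footage reel: 87.608 Mbps × 840 s × 1.08 = 79478.0 Mb
Total: 212640.2 Mb = 26580.0 MB.
= 26.58 GB.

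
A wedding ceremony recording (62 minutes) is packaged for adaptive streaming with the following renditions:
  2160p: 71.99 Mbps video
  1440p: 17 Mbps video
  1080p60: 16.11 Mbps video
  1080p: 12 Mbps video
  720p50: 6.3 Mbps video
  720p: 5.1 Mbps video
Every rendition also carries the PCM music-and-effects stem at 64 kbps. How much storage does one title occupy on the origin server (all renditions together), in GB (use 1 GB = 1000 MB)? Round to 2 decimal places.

59.93 GB

62 min = 3720 s
Audio: 64 kbps = 0.064 Mbps.
Sum of rendition bitrates: (71.99+0.064) + (17+0.064) + (16.11+0.064) + (12+0.064) + (6.3+0.064) + (5.1+0.064) = 128.884 Mbps.
× 3720 s = 479,448 Mb = 59,931 MB = 59.93 GB.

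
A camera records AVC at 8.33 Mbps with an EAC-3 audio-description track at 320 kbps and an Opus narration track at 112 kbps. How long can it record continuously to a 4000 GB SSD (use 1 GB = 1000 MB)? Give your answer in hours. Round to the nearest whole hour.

Audio total: 320 + 112 = 432 kbps = 0.432 Mbps.
Total bitrate: 8.33 + 0.432 = 8.762 Mbps.
Capacity: 4000 GB = 32,000,000 Mb.
Recording time: 32,000,000 / 8.762 = 3,652,134 s ≈ 1,014 hours.

1014 hours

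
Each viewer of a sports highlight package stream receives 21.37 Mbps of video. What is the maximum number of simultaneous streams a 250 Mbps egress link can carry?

250 Mbps = 250.0 Mbps; 250.0 / 21.370 = 11.70 → 11 viewers.

11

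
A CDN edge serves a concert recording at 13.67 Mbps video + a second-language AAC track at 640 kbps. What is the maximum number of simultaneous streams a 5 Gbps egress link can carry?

349

Audio: 640 kbps = 0.640 Mbps.
Per-viewer media rate: 14.310 Mbps.
5 Gbps = 5,000 Mbps; 5,000 / 14.310 = 349.41 → 349 viewers.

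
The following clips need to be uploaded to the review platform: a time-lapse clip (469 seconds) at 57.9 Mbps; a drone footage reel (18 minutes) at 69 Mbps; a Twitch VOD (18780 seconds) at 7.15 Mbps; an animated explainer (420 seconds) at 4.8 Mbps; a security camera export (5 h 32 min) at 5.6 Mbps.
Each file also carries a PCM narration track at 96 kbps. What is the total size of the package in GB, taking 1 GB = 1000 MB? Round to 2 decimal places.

44.18 GB

Audio: 96 kbps = 0.096 Mbps.
time-lapse clip: 57.996 Mbps × 469 s = 27200.1 Mb
drone footage reel: 69.096 Mbps × 1080 s = 74623.7 Mb
Twitch VOD: 7.246 Mbps × 18780 s = 136079.9 Mb
animated explainer: 4.896 Mbps × 420 s = 2056.3 Mb
security camera export: 5.696 Mbps × 19920 s = 113464.3 Mb
Total: 353424.3 Mb = 44178.0 MB.
= 44.18 GB.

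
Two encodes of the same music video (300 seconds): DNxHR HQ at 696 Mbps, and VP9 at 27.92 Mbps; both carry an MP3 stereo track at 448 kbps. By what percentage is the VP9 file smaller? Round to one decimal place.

95.9%

Audio: 448 kbps = 0.448 Mbps.
DNxHR HQ: 696.448 Mbps × 300 s = 208934.4 Mb = 26.117 GB.
VP9: 28.368 Mbps × 300 s = 8510.4 Mb = 1.064 GB.
Reduction: (1 − 1.064/26.117) × 100 = 95.93%.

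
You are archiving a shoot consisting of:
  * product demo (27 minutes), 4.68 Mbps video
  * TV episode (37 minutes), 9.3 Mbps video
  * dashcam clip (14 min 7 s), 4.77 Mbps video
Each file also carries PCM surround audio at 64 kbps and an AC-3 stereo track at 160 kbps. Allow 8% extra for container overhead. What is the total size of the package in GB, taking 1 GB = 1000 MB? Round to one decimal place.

Audio total: 64 + 160 = 224 kbps = 0.224 Mbps.
product demo: 4.904 Mbps × 1620 s × 1.08 = 8580.0 Mb
TV episode: 9.524 Mbps × 2220 s × 1.08 = 22834.7 Mb
dashcam clip: 4.994 Mbps × 847 s × 1.08 = 4568.3 Mb
Total: 35983.1 Mb = 4497.9 MB.
= 4.498 GB.

4.5 GB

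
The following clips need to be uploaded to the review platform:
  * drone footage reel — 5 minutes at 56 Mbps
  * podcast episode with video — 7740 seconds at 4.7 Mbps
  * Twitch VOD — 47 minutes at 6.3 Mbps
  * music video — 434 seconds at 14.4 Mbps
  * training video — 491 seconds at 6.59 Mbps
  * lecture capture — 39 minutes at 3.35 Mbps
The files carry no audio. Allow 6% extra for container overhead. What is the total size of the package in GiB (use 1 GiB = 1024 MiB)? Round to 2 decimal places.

drone footage reel: 56.000 Mbps × 300 s × 1.06 = 17808.0 Mb
podcast episode with video: 4.700 Mbps × 7740 s × 1.06 = 38560.7 Mb
Twitch VOD: 6.300 Mbps × 2820 s × 1.06 = 18832.0 Mb
music video: 14.400 Mbps × 434 s × 1.06 = 6624.6 Mb
training video: 6.590 Mbps × 491 s × 1.06 = 3429.8 Mb
lecture capture: 3.350 Mbps × 2340 s × 1.06 = 8309.3 Mb
Total: 93564.4 Mb = 11695.5 MB.
= 10.89 GiB.

10.89 GiB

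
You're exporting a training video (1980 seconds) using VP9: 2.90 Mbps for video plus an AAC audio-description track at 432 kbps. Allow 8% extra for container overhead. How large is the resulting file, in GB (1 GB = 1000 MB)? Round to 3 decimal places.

Audio: 432 kbps = 0.432 Mbps.
Total bitrate: 2.90 + 0.432 = 3.332 Mbps.
Stream data: 3.332 Mbps × 1980 s = 6597.4 Mb.
With 8% container overhead: ×1.08.
7,125 Mb ÷ 8 = 890.6 MB → 0.8906 GB.

0.891 GB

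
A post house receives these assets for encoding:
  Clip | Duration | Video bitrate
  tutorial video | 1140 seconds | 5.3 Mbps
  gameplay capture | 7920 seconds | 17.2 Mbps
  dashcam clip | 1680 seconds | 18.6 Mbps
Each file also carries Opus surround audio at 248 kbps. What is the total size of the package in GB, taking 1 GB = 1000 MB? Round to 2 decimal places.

22.02 GB

Audio: 248 kbps = 0.248 Mbps.
tutorial video: 5.548 Mbps × 1140 s = 6324.7 Mb
gameplay capture: 17.448 Mbps × 7920 s = 138188.2 Mb
dashcam clip: 18.848 Mbps × 1680 s = 31664.6 Mb
Total: 176177.5 Mb = 22022.2 MB.
= 22.02 GB.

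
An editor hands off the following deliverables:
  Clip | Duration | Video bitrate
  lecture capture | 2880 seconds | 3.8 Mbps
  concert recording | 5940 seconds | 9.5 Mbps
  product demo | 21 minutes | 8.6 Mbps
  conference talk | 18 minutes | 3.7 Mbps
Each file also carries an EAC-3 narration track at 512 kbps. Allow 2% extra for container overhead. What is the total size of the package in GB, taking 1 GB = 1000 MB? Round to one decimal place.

Audio: 512 kbps = 0.512 Mbps.
lecture capture: 4.312 Mbps × 2880 s × 1.02 = 12666.9 Mb
concert recording: 10.012 Mbps × 5940 s × 1.02 = 60660.7 Mb
product demo: 9.112 Mbps × 1260 s × 1.02 = 11710.7 Mb
conference talk: 4.212 Mbps × 1080 s × 1.02 = 4639.9 Mb
Total: 89678.3 Mb = 11209.8 MB.
= 11.21 GB.

11.2 GB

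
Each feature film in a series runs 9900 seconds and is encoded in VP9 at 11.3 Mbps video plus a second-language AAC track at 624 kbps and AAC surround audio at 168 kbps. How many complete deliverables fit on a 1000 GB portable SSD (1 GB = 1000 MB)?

Audio total: 624 + 168 = 792 kbps = 0.792 Mbps.
Total bitrate: 12.092 Mbps.
Per item: 12.092 Mbps × 9900 s = 119,711 Mb = 14,964 MB.
Capacity: 1000 GB = 8,000,000 Mb; 66.83 items → 66 complete.

66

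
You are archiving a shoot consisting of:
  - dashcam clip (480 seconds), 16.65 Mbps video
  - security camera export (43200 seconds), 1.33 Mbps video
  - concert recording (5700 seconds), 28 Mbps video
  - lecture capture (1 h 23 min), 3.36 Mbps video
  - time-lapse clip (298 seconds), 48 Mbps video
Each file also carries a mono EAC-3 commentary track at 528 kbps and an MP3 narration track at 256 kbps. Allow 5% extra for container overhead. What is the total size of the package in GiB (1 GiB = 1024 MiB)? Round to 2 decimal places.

Audio total: 528 + 256 = 784 kbps = 0.784 Mbps.
dashcam clip: 17.434 Mbps × 480 s × 1.05 = 8786.7 Mb
security camera export: 2.114 Mbps × 43200 s × 1.05 = 95891.0 Mb
concert recording: 28.784 Mbps × 5700 s × 1.05 = 172272.2 Mb
lecture capture: 4.144 Mbps × 4980 s × 1.05 = 21669.0 Mb
time-lapse clip: 48.784 Mbps × 298 s × 1.05 = 15264.5 Mb
Total: 313883.5 Mb = 39235.4 MB.
= 36.54 GiB.

36.54 GiB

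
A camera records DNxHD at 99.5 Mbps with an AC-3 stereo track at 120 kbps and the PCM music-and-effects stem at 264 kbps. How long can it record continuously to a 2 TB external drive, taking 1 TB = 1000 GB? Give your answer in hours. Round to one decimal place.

44.5 hours

Audio total: 120 + 264 = 384 kbps = 0.384 Mbps.
Total bitrate: 99.5 + 0.384 = 99.884 Mbps.
Capacity: 2 TB = 16,000,000 Mb.
Recording time: 16,000,000 / 99.884 = 160,186 s ≈ 44.5 hours.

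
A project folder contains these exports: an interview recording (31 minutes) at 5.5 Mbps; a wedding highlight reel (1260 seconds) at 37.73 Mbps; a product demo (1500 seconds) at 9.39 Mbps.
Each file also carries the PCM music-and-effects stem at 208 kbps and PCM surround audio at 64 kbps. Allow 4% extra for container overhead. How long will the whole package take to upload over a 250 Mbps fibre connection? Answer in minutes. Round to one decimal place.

5.1 minutes

Audio total: 208 + 64 = 272 kbps = 0.272 Mbps.
interview recording: 5.772 Mbps × 1860 s × 1.04 = 11165.4 Mb
wedding highlight reel: 38.002 Mbps × 1260 s × 1.04 = 49797.8 Mb
product demo: 9.662 Mbps × 1500 s × 1.04 = 15072.7 Mb
Total: 76035.9 Mb = 9504.5 MB.
At 250 Mbps: 76035.9 / 250 = 304 s ≈ 5.07 minutes.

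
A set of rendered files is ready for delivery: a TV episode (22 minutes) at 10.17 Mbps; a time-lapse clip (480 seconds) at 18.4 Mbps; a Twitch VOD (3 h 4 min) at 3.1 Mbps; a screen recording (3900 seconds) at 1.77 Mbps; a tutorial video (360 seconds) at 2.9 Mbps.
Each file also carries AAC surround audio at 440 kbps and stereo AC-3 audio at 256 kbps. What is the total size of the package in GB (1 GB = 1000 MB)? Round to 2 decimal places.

Audio total: 440 + 256 = 696 kbps = 0.696 Mbps.
TV episode: 10.866 Mbps × 1320 s = 14343.1 Mb
time-lapse clip: 19.096 Mbps × 480 s = 9166.1 Mb
Twitch VOD: 3.796 Mbps × 11040 s = 41907.8 Mb
screen recording: 2.466 Mbps × 3900 s = 9617.4 Mb
tutorial video: 3.596 Mbps × 360 s = 1294.6 Mb
Total: 76329.0 Mb = 9541.1 MB.
= 9.541 GB.

9.54 GB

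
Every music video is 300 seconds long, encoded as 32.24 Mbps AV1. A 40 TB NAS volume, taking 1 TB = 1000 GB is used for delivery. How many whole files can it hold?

33085

Per item: 32.240 Mbps × 300 s = 9,672 Mb = 1,209 MB.
Capacity: 40 TB = 320,000,000 Mb; 33085.19 items → 33085 complete.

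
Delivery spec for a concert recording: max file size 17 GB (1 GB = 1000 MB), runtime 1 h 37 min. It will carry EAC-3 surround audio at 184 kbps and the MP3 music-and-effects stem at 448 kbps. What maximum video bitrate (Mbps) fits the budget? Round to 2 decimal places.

22.74 Mbps

Budget: 17 GB = 136000.0 Mb.
1 h 37 min = 97 min = 5820 s
Total bitrate budget: 136000.0 Mb / 5820 s = 23.368 Mbps.
Audio total: 184 + 448 = 632 kbps = 0.632 Mbps.
Video: 23.368 − 0.632 = 22.736 Mbps.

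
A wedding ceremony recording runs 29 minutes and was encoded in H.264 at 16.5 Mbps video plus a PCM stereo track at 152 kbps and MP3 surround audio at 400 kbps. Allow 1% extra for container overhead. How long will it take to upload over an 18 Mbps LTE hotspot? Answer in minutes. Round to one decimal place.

27.7 minutes

29 min = 1740 s
Audio total: 152 + 400 = 552 kbps = 0.552 Mbps.
Total bitrate: 17.052 Mbps.
File: 17.052 Mbps × 1740 s = 29670.5 Mb.
With 1% container overhead: ×1.01. → 29967.2 Mb.
At 18 Mbps: 29967.2 / 18 = 1664.8 s ≈ 27.7 minutes.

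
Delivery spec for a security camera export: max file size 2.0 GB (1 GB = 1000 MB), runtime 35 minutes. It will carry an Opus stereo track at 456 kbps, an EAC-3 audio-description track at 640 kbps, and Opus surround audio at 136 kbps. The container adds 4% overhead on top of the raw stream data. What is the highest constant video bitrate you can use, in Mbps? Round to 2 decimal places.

6.09 Mbps

Budget: 2.0 GB = 16000.0 Mb.
Stream payload after overhead: 16000.0 / 1.04 = 15384.6 Mb.
35 min = 2100 s
Total bitrate budget: 15384.6 Mb / 2100 s = 7.326 Mbps.
Audio total: 456 + 640 + 136 = 1232 kbps = 1.232 Mbps.
Video: 7.326 − 1.232 = 6.094 Mbps.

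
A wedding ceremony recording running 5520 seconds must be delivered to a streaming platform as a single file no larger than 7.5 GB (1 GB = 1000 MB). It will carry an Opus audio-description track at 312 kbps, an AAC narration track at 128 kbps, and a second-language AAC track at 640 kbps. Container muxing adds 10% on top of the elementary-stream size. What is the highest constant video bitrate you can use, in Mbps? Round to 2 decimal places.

8.80 Mbps

Budget: 7.5 GB = 60000.0 Mb.
Stream payload after overhead: 60000.0 / 1.10 = 54545.5 Mb.
Total bitrate budget: 54545.5 Mb / 5520 s = 9.881 Mbps.
Audio total: 312 + 128 + 640 = 1080 kbps = 1.080 Mbps.
Video: 9.881 − 1.080 = 8.801 Mbps.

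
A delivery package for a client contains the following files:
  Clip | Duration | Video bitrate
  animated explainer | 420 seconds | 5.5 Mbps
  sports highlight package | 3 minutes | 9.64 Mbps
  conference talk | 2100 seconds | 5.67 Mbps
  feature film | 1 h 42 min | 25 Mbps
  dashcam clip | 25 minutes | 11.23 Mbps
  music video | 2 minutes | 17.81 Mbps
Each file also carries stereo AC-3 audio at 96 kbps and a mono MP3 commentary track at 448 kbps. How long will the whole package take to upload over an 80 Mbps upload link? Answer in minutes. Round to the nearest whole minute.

Audio total: 96 + 448 = 544 kbps = 0.544 Mbps.
animated explainer: 6.044 Mbps × 420 s = 2538.5 Mb
sports highlight package: 10.184 Mbps × 180 s = 1833.1 Mb
conference talk: 6.214 Mbps × 2100 s = 13049.4 Mb
feature film: 25.544 Mbps × 6120 s = 156329.3 Mb
dashcam clip: 11.774 Mbps × 1500 s = 17661.0 Mb
music video: 18.354 Mbps × 120 s = 2202.5 Mb
Total: 193613.8 Mb = 24201.7 MB.
At 80 Mbps: 193613.8 / 80 = 2420 s ≈ 40.3 minutes.

40 minutes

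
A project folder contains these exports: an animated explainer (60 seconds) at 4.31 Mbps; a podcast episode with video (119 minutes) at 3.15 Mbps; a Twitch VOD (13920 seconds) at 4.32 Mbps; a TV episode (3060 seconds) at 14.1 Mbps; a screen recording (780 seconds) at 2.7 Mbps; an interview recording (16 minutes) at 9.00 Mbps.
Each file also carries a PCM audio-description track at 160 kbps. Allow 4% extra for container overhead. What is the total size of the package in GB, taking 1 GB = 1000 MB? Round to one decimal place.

18.3 GB

Audio: 160 kbps = 0.160 Mbps.
animated explainer: 4.470 Mbps × 60 s × 1.04 = 278.9 Mb
podcast episode with video: 3.310 Mbps × 7140 s × 1.04 = 24578.7 Mb
Twitch VOD: 4.480 Mbps × 13920 s × 1.04 = 64856.1 Mb
TV episode: 14.260 Mbps × 3060 s × 1.04 = 45381.0 Mb
screen recording: 2.860 Mbps × 780 s × 1.04 = 2320.0 Mb
interview recording: 9.160 Mbps × 960 s × 1.04 = 9145.3 Mb
Total: 146560.1 Mb = 18320.0 MB.
= 18.32 GB.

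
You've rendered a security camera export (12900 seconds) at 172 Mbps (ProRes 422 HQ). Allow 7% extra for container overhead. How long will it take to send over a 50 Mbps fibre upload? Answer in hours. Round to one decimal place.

File: 172.000 Mbps × 12900 s = 2218800.0 Mb.
With 7% container overhead: ×1.07. → 2374116.0 Mb.
At 50 Mbps: 2374116.0 / 50 = 47482.3 s ≈ 13.2 hours.

13.2 hours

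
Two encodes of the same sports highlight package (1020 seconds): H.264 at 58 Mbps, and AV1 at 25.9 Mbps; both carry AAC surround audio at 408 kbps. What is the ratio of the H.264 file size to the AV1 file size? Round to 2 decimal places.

2.22

Audio: 408 kbps = 0.408 Mbps.
H.264: 58.408 Mbps × 1020 s = 59576.2 Mb = 7.447 GB.
AV1: 26.308 Mbps × 1020 s = 26834.2 Mb = 3.354 GB.
Ratio: 7.447 / 3.354 = 2.220.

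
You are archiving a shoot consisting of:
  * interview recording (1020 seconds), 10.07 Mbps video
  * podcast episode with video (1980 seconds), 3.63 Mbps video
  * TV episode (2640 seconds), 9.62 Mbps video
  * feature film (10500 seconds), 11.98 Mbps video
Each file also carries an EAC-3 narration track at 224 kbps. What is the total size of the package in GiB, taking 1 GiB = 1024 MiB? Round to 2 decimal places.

Audio: 224 kbps = 0.224 Mbps.
interview recording: 10.294 Mbps × 1020 s = 10499.9 Mb
podcast episode with video: 3.854 Mbps × 1980 s = 7630.9 Mb
TV episode: 9.844 Mbps × 2640 s = 25988.2 Mb
feature film: 12.204 Mbps × 10500 s = 128142.0 Mb
Total: 172261.0 Mb = 21532.6 MB.
= 20.05 GiB.

20.05 GiB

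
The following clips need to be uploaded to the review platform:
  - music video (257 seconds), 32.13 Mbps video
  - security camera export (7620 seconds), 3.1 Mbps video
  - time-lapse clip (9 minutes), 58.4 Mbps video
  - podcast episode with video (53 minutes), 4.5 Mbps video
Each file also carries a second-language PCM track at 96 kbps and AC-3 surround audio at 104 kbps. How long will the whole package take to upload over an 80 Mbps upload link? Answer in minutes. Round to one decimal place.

16.7 minutes

Audio total: 96 + 104 = 200 kbps = 0.200 Mbps.
music video: 32.330 Mbps × 257 s = 8308.8 Mb
security camera export: 3.300 Mbps × 7620 s = 25146.0 Mb
time-lapse clip: 58.600 Mbps × 540 s = 31644.0 Mb
podcast episode with video: 4.700 Mbps × 3180 s = 14946.0 Mb
Total: 80044.8 Mb = 10005.6 MB.
At 80 Mbps: 80044.8 / 80 = 1001 s ≈ 16.7 minutes.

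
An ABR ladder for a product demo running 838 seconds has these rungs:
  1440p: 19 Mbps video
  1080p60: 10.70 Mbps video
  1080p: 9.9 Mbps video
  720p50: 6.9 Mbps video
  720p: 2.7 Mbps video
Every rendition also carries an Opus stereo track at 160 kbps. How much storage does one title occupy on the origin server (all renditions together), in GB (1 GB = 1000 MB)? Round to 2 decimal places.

5.24 GB

Audio: 160 kbps = 0.160 Mbps.
Sum of rendition bitrates: (19+0.160) + (10.70+0.160) + (9.9+0.160) + (6.9+0.160) + (2.7+0.160) = 50.000 Mbps.
× 838 s = 41,900 Mb = 5,238 MB = 5.237 GB.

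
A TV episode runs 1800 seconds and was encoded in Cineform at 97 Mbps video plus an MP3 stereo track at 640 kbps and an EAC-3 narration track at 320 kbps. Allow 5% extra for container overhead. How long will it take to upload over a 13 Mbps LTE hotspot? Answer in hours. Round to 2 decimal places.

Audio total: 640 + 320 = 960 kbps = 0.960 Mbps.
Total bitrate: 97.960 Mbps.
File: 97.960 Mbps × 1800 s = 176328.0 Mb.
With 5% container overhead: ×1.05. → 185144.4 Mb.
At 13 Mbps: 185144.4 / 13 = 14241.9 s ≈ 3.96 hours.

3.96 hours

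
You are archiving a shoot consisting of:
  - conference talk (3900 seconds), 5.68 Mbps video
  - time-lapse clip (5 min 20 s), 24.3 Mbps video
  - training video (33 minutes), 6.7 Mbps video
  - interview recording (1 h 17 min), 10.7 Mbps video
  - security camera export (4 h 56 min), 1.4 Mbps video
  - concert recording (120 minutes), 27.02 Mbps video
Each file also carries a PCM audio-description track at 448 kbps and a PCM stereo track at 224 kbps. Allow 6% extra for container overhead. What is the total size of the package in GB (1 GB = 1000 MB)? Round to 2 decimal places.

Audio total: 448 + 224 = 672 kbps = 0.672 Mbps.
conference talk: 6.352 Mbps × 3900 s × 1.06 = 26259.2 Mb
time-lapse clip: 24.972 Mbps × 320 s × 1.06 = 8470.5 Mb
training video: 7.372 Mbps × 1980 s × 1.06 = 15472.4 Mb
interview recording: 11.372 Mbps × 4620 s × 1.06 = 55691.0 Mb
security camera export: 2.072 Mbps × 17760 s × 1.06 = 39006.6 Mb
concert recording: 27.692 Mbps × 7200 s × 1.06 = 211345.3 Mb
Total: 356245.0 Mb = 44530.6 MB.
= 44.53 GB.

44.53 GB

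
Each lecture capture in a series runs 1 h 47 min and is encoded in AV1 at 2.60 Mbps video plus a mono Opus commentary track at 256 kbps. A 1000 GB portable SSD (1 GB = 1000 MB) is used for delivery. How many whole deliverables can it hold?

436

1 h 47 min = 107 min = 6420 s
Audio: 256 kbps = 0.256 Mbps.
Total bitrate: 2.856 Mbps.
Per item: 2.856 Mbps × 6420 s = 18,336 Mb = 2,292 MB.
Capacity: 1000 GB = 8,000,000 Mb; 436.31 items → 436 complete.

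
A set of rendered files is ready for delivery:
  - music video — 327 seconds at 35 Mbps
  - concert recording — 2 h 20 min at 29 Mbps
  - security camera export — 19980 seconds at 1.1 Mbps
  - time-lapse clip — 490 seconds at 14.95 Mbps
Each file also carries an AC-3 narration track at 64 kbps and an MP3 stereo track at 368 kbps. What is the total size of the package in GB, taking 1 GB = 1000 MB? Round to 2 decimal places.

37.12 GB

Audio total: 64 + 368 = 432 kbps = 0.432 Mbps.
music video: 35.432 Mbps × 327 s = 11586.3 Mb
concert recording: 29.432 Mbps × 8400 s = 247228.8 Mb
security camera export: 1.532 Mbps × 19980 s = 30609.4 Mb
time-lapse clip: 15.382 Mbps × 490 s = 7537.2 Mb
Total: 296961.6 Mb = 37120.2 MB.
= 37.12 GB.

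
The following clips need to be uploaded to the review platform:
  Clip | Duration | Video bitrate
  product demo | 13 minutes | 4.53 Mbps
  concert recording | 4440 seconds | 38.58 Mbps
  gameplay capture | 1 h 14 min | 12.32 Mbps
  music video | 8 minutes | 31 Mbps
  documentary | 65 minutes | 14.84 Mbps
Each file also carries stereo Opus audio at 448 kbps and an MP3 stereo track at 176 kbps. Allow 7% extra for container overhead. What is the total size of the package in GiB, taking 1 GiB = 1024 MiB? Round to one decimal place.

38.7 GiB

Audio total: 448 + 176 = 624 kbps = 0.624 Mbps.
product demo: 5.154 Mbps × 780 s × 1.07 = 4301.5 Mb
concert recording: 39.204 Mbps × 4440 s × 1.07 = 186250.4 Mb
gameplay capture: 12.944 Mbps × 4440 s × 1.07 = 61494.4 Mb
music video: 31.624 Mbps × 480 s × 1.07 = 16242.1 Mb
documentary: 15.464 Mbps × 3900 s × 1.07 = 64531.3 Mb
Total: 332819.6 Mb = 41602.5 MB.
= 38.75 GiB.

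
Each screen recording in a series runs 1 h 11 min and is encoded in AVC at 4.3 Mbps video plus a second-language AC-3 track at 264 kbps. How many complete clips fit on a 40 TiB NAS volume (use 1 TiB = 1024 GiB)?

1 h 11 min = 71 min = 4260 s
Audio: 264 kbps = 0.264 Mbps.
Total bitrate: 4.564 Mbps.
Per item: 4.564 Mbps × 4260 s = 19,443 Mb = 2,430 MB.
Capacity: 40 TiB = 351,843,721 Mb; 18096.50 items → 18096 complete.

18096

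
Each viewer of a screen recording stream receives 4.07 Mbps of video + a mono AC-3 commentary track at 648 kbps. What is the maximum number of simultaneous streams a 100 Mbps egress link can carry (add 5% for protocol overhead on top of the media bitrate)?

Audio: 648 kbps = 0.648 Mbps.
Per-viewer media rate: 4.718 Mbps.
On the wire with 5% overhead: 4.954 Mbps.
100 Mbps = 100.0 Mbps; 100.0 / 4.954 = 20.19 → 20 viewers.

20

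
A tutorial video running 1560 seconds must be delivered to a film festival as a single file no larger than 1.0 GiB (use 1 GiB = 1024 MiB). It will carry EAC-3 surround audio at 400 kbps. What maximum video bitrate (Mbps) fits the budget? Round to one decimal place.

Budget: 1.0 GiB = 8589.9 Mb.
Total bitrate budget: 8589.9 Mb / 1560 s = 5.506 Mbps.
Audio: 400 kbps = 0.400 Mbps.
Video: 5.506 − 0.400 = 5.106 Mbps.

5.1 Mbps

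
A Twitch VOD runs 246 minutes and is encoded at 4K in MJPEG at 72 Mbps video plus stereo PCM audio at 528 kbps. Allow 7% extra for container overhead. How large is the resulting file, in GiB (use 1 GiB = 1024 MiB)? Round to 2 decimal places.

133.35 GiB

246 min = 14760 s
Audio: 528 kbps = 0.528 Mbps.
Total bitrate: 72 + 0.528 = 72.528 Mbps.
Stream data: 72.528 Mbps × 14760 s = 1070513.3 Mb.
With 7% container overhead: ×1.07.
1,145,449 Mb = 143,181,151,200 bytes ÷ 1,073,741,824 = 133.3 GiB.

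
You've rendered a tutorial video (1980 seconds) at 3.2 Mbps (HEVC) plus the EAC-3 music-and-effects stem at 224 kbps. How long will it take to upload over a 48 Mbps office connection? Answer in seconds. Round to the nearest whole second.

141 seconds

Audio: 224 kbps = 0.224 Mbps.
Total bitrate: 3.424 Mbps.
File: 3.424 Mbps × 1980 s = 6779.5 Mb.
At 48 Mbps: 6779.5 / 48 = 141.2 s ≈ 141 seconds.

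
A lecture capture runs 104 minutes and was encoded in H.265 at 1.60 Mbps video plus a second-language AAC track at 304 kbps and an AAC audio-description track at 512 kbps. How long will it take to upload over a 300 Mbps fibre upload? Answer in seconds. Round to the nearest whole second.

50 seconds

104 min = 6240 s
Audio total: 304 + 512 = 816 kbps = 0.816 Mbps.
Total bitrate: 2.416 Mbps.
File: 2.416 Mbps × 6240 s = 15075.8 Mb.
At 300 Mbps: 15075.8 / 300 = 50.3 s ≈ 50.3 seconds.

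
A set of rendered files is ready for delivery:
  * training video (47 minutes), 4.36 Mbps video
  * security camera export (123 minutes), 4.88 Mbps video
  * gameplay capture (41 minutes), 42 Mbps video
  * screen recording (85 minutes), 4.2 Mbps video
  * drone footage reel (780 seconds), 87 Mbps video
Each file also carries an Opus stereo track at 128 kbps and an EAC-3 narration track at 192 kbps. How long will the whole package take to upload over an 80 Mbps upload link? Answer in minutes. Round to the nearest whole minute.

Audio total: 128 + 192 = 320 kbps = 0.320 Mbps.
training video: 4.680 Mbps × 2820 s = 13197.6 Mb
security camera export: 5.200 Mbps × 7380 s = 38376.0 Mb
gameplay capture: 42.320 Mbps × 2460 s = 104107.2 Mb
screen recording: 4.520 Mbps × 5100 s = 23052.0 Mb
drone footage reel: 87.320 Mbps × 780 s = 68109.6 Mb
Total: 246842.4 Mb = 30855.3 MB.
At 80 Mbps: 246842.4 / 80 = 3086 s ≈ 51.4 minutes.

51 minutes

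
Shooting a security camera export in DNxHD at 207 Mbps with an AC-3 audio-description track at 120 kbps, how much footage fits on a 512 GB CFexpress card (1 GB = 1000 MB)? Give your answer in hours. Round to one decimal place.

5.5 hours

Audio: 120 kbps = 0.120 Mbps.
Total bitrate: 207 + 0.120 = 207.120 Mbps.
Capacity: 512 GB = 4,096,000 Mb.
Recording time: 4,096,000 / 207.120 = 19,776 s ≈ 5.49 hours.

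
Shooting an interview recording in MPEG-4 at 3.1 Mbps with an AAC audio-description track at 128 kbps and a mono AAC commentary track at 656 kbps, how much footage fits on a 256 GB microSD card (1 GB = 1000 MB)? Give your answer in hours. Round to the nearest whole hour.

Audio total: 128 + 656 = 784 kbps = 0.784 Mbps.
Total bitrate: 3.1 + 0.784 = 3.884 Mbps.
Capacity: 256 GB = 2,048,000 Mb.
Recording time: 2,048,000 / 3.884 = 527,291 s ≈ 146 hours.

146 hours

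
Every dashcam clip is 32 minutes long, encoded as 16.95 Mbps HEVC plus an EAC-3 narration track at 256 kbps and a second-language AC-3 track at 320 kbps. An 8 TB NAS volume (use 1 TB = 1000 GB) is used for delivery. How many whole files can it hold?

32 min = 1920 s
Audio total: 256 + 320 = 576 kbps = 0.576 Mbps.
Total bitrate: 17.526 Mbps.
Per item: 17.526 Mbps × 1920 s = 33,650 Mb = 4,206 MB.
Capacity: 8 TB = 64,000,000 Mb; 1901.94 items → 1901 complete.

1901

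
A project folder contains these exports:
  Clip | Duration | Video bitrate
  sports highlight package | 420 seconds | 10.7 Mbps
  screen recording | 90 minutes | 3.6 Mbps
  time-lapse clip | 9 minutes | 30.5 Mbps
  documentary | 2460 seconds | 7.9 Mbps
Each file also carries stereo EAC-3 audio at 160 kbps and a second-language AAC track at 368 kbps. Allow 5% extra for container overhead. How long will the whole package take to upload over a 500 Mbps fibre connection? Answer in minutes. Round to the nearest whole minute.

Audio total: 160 + 368 = 528 kbps = 0.528 Mbps.
sports highlight package: 11.228 Mbps × 420 s × 1.05 = 4951.5 Mb
screen recording: 4.128 Mbps × 5400 s × 1.05 = 23405.8 Mb
time-lapse clip: 31.028 Mbps × 540 s × 1.05 = 17592.9 Mb
documentary: 8.428 Mbps × 2460 s × 1.05 = 21769.5 Mb
Total: 67719.7 Mb = 8465.0 MB.
At 500 Mbps: 67719.7 / 500 = 135 s ≈ 2.26 minutes.

2 minutes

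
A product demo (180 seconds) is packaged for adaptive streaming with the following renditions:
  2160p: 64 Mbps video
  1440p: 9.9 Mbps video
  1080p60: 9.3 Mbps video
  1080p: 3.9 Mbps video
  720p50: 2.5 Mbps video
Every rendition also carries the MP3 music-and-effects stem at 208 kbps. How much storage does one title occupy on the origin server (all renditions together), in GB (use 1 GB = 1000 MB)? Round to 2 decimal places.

Audio: 208 kbps = 0.208 Mbps.
Sum of rendition bitrates: (64+0.208) + (9.9+0.208) + (9.3+0.208) + (3.9+0.208) + (2.5+0.208) = 90.640 Mbps.
× 180 s = 16,315 Mb = 2,039 MB = 2.039 GB.

2.04 GB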